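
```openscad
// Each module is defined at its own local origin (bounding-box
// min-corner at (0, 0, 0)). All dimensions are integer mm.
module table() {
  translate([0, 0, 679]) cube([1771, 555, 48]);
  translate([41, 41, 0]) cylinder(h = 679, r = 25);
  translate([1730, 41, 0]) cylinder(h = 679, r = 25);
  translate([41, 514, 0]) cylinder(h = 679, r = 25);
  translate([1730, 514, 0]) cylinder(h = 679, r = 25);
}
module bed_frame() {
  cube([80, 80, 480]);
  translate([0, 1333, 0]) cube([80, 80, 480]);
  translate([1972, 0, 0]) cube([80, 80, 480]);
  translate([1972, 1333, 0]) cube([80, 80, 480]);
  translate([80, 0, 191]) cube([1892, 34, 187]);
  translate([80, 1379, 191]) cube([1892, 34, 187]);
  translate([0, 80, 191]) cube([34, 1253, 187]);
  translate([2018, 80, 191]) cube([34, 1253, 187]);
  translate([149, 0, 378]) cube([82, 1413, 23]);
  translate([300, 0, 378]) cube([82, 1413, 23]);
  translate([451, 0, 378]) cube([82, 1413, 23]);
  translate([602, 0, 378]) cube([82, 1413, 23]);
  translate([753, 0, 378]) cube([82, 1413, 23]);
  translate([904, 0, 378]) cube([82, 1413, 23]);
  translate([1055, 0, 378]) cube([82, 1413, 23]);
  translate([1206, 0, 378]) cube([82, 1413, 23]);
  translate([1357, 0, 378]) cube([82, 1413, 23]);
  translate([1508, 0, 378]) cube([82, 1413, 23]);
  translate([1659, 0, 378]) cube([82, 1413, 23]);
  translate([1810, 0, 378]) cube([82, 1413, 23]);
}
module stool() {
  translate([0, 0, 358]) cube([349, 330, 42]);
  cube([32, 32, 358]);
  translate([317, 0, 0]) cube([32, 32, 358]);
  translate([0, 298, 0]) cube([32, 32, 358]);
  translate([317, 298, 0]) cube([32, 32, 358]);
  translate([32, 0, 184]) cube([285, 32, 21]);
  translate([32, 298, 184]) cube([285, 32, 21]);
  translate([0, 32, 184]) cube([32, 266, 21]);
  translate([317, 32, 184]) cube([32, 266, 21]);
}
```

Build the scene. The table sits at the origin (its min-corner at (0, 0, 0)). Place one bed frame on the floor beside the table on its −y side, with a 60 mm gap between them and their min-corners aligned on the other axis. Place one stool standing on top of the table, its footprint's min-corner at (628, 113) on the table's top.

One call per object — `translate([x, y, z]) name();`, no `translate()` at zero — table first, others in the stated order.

table();
translate([0, -1473, 0]) bed_frame();
translate([628, 113, 727]) stool();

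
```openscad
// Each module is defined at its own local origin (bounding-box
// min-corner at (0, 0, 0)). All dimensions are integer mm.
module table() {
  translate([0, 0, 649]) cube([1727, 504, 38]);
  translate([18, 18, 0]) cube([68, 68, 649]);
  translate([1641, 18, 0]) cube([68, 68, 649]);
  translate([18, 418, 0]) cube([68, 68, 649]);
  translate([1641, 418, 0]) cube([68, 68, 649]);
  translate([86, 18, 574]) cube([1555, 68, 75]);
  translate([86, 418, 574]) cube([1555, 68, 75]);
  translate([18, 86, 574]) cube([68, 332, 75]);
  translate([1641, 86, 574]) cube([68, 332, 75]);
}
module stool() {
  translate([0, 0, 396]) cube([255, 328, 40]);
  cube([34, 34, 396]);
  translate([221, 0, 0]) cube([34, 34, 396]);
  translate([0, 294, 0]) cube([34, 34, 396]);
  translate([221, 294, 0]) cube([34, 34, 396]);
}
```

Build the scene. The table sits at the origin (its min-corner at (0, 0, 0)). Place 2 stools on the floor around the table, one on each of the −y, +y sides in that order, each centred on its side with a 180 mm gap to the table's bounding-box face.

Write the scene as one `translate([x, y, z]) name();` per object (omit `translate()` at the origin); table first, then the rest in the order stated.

table();
translate([736, -508, 0]) stool();
translate([736, 684, 0]) stool();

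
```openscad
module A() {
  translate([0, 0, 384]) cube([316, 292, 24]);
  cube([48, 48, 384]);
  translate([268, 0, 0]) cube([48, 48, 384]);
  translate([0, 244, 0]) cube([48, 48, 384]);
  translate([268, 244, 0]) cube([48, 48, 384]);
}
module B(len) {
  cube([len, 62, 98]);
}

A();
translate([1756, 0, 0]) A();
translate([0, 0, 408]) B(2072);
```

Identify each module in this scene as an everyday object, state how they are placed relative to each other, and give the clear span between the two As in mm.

A is a stool. B is a beam. A beam spans the tops of two stools. The clear span between the two stools is 1440 mm.

Second stool starts at x = 1756; first ends at x = 316; clear span = 1756 − 316 = 1440 mm.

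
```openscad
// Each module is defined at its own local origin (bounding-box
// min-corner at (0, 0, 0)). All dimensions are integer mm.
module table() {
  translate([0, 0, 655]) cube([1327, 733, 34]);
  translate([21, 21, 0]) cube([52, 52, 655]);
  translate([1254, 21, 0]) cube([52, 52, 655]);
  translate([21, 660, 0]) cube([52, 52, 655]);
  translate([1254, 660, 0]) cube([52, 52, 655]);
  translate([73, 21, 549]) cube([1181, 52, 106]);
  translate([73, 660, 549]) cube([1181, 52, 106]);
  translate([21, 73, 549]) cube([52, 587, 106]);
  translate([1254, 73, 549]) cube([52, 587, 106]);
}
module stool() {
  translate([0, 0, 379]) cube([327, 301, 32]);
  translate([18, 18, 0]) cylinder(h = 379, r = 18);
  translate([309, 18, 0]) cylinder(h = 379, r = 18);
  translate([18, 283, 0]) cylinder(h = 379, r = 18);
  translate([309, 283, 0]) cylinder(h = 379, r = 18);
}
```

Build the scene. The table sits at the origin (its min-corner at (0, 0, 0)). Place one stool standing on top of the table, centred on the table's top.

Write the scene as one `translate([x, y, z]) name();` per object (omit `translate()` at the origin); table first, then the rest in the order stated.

table();
translate([500, 216, 689]) stool();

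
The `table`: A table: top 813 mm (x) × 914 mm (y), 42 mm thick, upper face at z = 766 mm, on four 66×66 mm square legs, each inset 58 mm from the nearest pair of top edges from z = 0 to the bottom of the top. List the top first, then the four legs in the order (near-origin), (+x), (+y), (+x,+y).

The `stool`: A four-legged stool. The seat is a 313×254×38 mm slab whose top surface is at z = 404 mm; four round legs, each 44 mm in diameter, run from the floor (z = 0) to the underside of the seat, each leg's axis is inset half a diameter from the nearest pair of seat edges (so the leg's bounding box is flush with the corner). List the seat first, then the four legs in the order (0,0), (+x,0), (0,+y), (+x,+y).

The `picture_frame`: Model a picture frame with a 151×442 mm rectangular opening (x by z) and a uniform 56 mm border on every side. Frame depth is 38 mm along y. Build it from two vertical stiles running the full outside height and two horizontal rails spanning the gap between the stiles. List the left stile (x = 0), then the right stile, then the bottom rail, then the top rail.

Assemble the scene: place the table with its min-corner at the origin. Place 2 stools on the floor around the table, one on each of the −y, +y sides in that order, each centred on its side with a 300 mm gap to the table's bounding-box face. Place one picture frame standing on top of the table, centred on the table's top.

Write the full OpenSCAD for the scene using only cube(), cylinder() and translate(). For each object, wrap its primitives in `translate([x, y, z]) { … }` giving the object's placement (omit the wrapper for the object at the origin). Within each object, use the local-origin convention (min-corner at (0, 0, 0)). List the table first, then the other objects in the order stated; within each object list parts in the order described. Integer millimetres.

translate([0, 0, 724]) cube([813, 914, 42]);
translate([58, 58, 0]) cube([66, 66, 724]);
translate([689, 58, 0]) cube([66, 66, 724]);
translate([58, 790, 0]) cube([66, 66, 724]);
translate([689, 790, 0]) cube([66, 66, 724]);
translate([250, -554, 0]) {
  translate([0, 0, 366]) cube([313, 254, 38]);
  translate([22, 22, 0]) cylinder(h = 366, r = 22);
  translate([291, 22, 0]) cylinder(h = 366, r = 22);
  translate([22, 232, 0]) cylinder(h = 366, r = 22);
  translate([291, 232, 0]) cylinder(h = 366, r = 22);
}
translate([250, 1214, 0]) {
  translate([0, 0, 366]) cube([313, 254, 38]);
  translate([22, 22, 0]) cylinder(h = 366, r = 22);
  translate([291, 22, 0]) cylinder(h = 366, r = 22);
  translate([22, 232, 0]) cylinder(h = 366, r = 22);
  translate([291, 232, 0]) cylinder(h = 366, r = 22);
}
translate([275, 438, 766]) {
  cube([56, 38, 554]);
  translate([207, 0, 0]) cube([56, 38, 554]);
  translate([56, 0, 0]) cube([151, 38, 56]);
  translate([56, 0, 498]) cube([151, 38, 56]);
}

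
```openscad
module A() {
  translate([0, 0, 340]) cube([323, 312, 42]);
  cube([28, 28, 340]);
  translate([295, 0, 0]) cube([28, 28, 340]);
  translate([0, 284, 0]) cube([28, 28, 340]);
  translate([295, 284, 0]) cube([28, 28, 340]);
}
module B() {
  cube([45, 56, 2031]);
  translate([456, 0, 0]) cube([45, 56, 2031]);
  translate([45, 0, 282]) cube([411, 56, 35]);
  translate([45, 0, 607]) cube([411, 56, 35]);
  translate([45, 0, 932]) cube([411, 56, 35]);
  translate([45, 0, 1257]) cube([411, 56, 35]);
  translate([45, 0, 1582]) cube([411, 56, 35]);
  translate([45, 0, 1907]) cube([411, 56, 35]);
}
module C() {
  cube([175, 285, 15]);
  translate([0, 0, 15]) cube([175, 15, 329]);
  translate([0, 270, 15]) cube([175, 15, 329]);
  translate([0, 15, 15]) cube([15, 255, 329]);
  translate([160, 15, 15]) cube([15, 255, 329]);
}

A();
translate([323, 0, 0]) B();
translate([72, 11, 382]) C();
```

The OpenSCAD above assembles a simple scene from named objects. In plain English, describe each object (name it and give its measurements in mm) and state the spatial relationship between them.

A is a simple wooden stool: a rectangular seat 323 mm (x) by 312 mm (y), 42 mm thick, top face at z = 382 mm, on four square legs, each 28×28 mm in cross-section. The legs rest on z = 0, each flush with a corner of the seat.

B is a straight ladder. Two 45×56 mm vertical rails, 2031 mm tall, stand 501 mm apart (outside-to-outside) with their front faces coplanar on the −y side. 6 rungs, each 56 mm deep and 35 mm tall, span between the inner faces of the rails, front faces flush with the rails. The lowest rung's underside is at z = 282 mm and rungs are spaced 325 mm apart (underside to underside).

C is an open storage box with external size 175×285×344 mm and wall thickness 15 mm (the base is also 15 mm thick). The base covers the whole footprint; the four walls stand on the base, with the y-facing walls full-width and the x-facing walls fitting between their inner faces.

The ladder is against the stool's +x side, with their −y faces flush. The open box is on top of the stool.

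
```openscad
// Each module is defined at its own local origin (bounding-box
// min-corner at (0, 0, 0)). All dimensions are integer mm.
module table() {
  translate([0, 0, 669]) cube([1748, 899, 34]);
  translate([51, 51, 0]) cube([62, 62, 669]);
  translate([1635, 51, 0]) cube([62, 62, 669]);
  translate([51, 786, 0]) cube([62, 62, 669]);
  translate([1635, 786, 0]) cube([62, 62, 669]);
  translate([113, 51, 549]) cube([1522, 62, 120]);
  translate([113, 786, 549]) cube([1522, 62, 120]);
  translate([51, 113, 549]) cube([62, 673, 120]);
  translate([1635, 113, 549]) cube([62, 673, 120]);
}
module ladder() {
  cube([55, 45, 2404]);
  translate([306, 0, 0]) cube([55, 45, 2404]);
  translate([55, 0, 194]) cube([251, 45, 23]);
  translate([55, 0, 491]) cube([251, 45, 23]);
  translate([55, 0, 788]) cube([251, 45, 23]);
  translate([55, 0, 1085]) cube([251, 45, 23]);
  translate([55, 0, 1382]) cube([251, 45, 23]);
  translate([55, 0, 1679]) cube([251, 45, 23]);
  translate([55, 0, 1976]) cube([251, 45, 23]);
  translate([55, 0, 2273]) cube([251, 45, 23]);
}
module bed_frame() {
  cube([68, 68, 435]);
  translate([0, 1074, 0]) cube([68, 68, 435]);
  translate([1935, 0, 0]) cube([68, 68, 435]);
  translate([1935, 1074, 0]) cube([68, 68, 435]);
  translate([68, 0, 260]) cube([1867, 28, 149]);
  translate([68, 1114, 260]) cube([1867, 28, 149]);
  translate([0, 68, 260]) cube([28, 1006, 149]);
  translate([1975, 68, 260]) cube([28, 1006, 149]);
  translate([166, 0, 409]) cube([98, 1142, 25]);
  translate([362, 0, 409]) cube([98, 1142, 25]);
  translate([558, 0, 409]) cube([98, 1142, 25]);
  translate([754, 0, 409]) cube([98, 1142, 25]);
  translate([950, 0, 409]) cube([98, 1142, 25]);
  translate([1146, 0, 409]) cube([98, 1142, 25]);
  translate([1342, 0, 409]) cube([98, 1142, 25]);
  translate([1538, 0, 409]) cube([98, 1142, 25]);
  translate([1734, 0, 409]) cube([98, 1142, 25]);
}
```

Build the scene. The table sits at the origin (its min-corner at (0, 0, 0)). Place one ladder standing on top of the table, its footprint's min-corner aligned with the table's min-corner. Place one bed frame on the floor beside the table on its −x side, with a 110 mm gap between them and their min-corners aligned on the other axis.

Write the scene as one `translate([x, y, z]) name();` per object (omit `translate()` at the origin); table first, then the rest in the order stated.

table();
translate([0, 0, 703]) ladder();
translate([-2113, 0, 0]) bed_frame();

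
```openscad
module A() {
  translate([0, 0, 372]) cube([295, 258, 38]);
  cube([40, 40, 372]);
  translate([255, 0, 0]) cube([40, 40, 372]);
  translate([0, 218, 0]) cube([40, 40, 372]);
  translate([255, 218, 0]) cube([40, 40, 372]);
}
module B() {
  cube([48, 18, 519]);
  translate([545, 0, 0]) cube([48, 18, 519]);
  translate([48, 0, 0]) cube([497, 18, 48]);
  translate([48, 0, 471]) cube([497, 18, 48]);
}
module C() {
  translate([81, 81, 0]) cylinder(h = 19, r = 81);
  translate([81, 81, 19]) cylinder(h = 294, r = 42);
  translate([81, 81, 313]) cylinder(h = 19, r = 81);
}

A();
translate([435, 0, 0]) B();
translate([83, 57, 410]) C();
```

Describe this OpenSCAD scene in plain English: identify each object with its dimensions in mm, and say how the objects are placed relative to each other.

A is a simple wooden stool: a rectangular seat 295 mm (x) by 258 mm (y), 38 mm thick, top face at z = 410 mm, on four square legs, each 40×40 mm in cross-section. The legs rest on z = 0, each flush with a corner of the seat.

B is a picture frame with a 497×423 mm rectangular opening (x by z) and a uniform 48 mm border on every side. Frame depth is 18 mm along y. It is built from two vertical stiles running the full outside height and two horizontal rails spanning the gap between the stiles.

C is a spool: two coaxial disc flanges of radius 81 mm and thickness 19 mm, joined by a core cylinder of radius 42 mm and height 294 mm. The lower flange rests on z = 0 and the three cylinders share a vertical axis.

The picture frame is on the floor beside the stool on its +x side. The spool is on top of the stool.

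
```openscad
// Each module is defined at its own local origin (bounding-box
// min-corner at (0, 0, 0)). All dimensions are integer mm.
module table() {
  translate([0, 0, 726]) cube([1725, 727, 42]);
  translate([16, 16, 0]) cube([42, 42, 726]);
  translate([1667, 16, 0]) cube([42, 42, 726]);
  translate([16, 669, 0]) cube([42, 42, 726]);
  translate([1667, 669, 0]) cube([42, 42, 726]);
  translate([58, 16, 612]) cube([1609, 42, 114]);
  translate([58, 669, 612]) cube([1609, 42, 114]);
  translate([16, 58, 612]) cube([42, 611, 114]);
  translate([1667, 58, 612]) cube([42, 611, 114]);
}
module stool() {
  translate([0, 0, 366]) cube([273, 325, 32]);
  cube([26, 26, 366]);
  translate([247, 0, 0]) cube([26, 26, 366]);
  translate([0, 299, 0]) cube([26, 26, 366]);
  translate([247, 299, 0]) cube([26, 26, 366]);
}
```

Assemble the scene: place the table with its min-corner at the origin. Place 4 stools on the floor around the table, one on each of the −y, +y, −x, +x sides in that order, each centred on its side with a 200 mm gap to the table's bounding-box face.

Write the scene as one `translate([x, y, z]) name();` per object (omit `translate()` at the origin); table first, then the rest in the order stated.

table();
translate([726, -525, 0]) stool();
translate([726, 927, 0]) stool();
translate([-473, 201, 0]) stool();
translate([1925, 201, 0]) stool();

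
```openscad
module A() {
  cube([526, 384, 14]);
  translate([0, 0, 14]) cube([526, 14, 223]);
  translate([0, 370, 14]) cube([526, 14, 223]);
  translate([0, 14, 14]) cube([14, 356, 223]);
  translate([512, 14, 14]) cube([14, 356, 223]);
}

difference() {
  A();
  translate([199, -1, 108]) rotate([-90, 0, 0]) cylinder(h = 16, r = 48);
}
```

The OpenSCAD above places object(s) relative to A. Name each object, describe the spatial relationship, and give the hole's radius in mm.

A is an open box. The open box has a circular hole through its front wall. The hole's radius is 48 mm.

The subtracted cylinder has r = 48 mm.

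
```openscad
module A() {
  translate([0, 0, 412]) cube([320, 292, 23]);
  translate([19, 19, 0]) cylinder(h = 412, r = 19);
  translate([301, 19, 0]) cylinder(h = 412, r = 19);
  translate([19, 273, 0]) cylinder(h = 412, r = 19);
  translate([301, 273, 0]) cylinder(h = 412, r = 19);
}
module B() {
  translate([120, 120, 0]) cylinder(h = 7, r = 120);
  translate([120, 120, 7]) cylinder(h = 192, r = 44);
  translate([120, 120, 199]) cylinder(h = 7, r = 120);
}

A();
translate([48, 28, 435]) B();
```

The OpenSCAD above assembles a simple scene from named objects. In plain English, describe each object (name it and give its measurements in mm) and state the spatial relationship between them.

A is a four-legged stool. The seat is a 320×292×23 mm slab whose top surface is at z = 435 mm; four round legs, each 38 mm in diameter, run from the floor (z = 0) to the underside of the seat, each leg's axis is inset half a diameter from the nearest pair of seat edges (so the leg's bounding box is flush with the corner).

B is a spool: two coaxial disc flanges of radius 120 mm and thickness 7 mm, joined by a core cylinder of radius 44 mm and height 192 mm. The lower flange rests on z = 0 and the three cylinders share a vertical axis.

The spool is on top of the stool.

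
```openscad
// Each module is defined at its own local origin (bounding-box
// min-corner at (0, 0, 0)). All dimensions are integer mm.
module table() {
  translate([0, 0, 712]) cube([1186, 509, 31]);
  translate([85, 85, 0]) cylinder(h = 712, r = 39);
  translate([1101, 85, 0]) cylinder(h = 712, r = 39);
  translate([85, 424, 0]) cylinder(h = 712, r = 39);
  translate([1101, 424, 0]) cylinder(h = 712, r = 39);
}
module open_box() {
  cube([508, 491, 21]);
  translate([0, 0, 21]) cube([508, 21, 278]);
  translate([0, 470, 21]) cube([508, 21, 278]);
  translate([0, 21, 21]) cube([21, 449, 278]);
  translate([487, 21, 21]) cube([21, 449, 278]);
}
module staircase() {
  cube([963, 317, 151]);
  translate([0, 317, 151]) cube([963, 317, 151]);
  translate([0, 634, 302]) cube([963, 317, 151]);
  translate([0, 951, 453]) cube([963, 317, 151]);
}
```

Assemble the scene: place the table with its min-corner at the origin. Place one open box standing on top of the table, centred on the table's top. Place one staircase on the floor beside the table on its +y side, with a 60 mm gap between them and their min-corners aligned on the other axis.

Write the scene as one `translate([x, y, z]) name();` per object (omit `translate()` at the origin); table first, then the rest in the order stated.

table();
translate([339, 9, 743]) open_box();
translate([0, 569, 0]) staircase();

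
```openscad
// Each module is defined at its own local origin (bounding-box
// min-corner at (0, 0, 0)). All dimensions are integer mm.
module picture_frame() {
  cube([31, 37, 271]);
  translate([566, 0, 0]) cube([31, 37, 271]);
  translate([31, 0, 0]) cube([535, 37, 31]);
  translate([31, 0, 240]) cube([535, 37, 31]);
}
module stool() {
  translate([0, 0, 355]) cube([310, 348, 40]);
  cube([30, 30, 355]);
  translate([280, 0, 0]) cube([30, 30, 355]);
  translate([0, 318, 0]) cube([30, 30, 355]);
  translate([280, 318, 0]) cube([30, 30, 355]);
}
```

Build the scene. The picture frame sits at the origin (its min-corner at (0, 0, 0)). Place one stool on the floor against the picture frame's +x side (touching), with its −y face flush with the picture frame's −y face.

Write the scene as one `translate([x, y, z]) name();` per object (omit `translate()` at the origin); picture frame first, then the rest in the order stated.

picture_frame();
translate([597, 0, 0]) stool();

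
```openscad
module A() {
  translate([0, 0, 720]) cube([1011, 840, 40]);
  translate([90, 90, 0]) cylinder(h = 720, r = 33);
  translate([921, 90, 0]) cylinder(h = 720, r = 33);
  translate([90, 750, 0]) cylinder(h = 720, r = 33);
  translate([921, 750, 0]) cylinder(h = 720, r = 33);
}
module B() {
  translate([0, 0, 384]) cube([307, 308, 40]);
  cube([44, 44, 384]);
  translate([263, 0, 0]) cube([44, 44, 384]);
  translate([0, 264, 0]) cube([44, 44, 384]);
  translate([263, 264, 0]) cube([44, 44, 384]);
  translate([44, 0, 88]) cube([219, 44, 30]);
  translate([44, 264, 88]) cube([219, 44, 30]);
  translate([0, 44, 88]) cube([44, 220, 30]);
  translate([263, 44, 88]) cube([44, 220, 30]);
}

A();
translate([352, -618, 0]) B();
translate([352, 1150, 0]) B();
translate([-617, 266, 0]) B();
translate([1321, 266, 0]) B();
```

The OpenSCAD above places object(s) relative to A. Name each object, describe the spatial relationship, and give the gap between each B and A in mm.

A is a table. B is a stool. Four stools sit around the table at the −y, +y, −x, +x sides. The gap between each stool and the table is 310 mm.

Each stool's nearest face is 310 mm from the table's bounding box.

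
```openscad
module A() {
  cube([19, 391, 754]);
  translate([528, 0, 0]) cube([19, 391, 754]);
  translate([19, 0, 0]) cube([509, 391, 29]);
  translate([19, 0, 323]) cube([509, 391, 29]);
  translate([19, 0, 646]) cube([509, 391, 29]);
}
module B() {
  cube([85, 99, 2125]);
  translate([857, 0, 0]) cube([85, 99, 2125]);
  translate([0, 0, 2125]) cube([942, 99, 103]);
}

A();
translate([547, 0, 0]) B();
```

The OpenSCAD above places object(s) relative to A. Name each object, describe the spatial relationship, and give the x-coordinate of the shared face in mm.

The bookshelf's +x face and the door frame's −x face are both at x = 547 mm.

A is a bookshelf. B is a door frame. The door frame is against the bookshelf's +x side, with their −y faces flush. The x-coordinate of the shared face is 547 mm.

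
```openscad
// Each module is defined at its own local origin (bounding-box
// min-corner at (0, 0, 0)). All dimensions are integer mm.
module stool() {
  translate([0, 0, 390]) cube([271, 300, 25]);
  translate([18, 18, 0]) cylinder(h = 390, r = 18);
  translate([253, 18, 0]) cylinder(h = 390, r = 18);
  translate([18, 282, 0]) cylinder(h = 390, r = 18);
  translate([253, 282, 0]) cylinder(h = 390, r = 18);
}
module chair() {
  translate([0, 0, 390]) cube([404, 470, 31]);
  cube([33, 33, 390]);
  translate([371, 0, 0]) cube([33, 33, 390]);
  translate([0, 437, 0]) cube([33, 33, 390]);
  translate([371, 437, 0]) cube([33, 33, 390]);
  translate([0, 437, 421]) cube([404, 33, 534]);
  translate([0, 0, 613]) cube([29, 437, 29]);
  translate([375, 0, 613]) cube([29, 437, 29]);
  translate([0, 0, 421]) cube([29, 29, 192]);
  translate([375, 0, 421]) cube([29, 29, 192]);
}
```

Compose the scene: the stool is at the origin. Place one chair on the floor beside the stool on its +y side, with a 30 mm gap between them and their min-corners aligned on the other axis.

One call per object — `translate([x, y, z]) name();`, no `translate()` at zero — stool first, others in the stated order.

stool();
translate([0, 330, 0]) chair();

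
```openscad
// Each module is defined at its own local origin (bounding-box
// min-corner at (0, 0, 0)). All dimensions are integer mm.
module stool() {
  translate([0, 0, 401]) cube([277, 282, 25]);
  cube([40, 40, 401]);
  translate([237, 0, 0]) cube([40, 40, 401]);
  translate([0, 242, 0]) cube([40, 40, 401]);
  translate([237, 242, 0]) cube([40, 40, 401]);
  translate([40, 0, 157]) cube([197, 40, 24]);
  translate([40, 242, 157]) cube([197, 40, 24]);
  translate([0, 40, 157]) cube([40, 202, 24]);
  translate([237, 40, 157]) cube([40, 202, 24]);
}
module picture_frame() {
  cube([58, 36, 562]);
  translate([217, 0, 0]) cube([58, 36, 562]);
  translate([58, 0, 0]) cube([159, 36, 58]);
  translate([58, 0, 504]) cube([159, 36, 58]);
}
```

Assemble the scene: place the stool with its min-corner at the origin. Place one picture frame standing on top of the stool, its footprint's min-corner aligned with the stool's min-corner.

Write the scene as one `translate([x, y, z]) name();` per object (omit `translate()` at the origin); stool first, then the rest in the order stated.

stool();
translate([0, 0, 426]) picture_frame();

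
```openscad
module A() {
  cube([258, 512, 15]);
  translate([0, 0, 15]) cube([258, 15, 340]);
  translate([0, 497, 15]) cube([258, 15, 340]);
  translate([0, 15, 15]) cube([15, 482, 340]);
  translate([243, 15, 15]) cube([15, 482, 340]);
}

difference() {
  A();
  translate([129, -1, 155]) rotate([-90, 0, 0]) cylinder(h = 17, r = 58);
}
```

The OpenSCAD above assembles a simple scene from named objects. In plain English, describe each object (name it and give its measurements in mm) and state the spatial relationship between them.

A is an open-topped rectangular box: outside dimensions 258×512×355 mm, with a uniform wall and base thickness of 15 mm. The base is a full 258×512 slab on the floor; four walls sit on top of the base. The front and back walls (the −y and +y sides) span the full width; the two side walls fit between them.

The open box has a circular hole of radius 58 mm through its front wall, centred at (x = 129, z = 155).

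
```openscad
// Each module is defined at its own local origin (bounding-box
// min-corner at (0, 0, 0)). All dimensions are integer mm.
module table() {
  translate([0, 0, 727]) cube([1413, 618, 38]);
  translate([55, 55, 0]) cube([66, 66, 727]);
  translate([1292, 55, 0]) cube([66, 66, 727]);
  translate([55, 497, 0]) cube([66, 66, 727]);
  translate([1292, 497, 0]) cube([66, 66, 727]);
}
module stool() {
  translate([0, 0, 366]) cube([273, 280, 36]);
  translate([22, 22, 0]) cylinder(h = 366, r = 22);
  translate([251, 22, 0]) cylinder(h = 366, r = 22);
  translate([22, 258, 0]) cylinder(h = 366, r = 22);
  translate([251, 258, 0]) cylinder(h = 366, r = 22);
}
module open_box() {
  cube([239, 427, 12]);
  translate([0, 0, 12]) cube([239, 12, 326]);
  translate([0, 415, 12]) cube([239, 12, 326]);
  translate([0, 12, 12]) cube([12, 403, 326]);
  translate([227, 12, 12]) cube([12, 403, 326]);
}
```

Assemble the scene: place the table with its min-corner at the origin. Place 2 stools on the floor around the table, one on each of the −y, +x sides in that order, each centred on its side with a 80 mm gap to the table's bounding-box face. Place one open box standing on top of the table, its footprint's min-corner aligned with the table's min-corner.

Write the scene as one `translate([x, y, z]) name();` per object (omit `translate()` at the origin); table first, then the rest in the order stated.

table();
translate([570, -360, 0]) stool();
translate([1493, 169, 0]) stool();
translate([0, 0, 765]) open_box();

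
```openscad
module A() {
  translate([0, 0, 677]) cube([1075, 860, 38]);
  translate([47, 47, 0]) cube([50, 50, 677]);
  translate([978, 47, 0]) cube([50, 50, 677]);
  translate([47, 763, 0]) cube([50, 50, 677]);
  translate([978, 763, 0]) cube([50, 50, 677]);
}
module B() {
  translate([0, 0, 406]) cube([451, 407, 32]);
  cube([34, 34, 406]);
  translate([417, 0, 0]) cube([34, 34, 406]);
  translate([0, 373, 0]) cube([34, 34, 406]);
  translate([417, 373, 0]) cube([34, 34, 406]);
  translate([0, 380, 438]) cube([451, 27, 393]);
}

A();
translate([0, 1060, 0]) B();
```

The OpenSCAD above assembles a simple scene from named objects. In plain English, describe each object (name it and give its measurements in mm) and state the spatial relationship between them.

A is a table: top 1075 mm (x) × 860 mm (y), 38 mm thick, upper face at z = 715 mm, on four 50×50 mm square legs, each inset 47 mm from the nearest pair of top edges, running from z = 0 to the bottom of the top.

B is a chair: 451×407 mm seat, 32 mm thick, top at z = 438 mm, on four 34 mm square corner legs flush with the seat edges. A 27 mm thick backrest slab spans the full seat width, extending 393 mm above the seat top, its back face flush with the seat's +y edge.

The chair is on the floor beside the table on its +y side.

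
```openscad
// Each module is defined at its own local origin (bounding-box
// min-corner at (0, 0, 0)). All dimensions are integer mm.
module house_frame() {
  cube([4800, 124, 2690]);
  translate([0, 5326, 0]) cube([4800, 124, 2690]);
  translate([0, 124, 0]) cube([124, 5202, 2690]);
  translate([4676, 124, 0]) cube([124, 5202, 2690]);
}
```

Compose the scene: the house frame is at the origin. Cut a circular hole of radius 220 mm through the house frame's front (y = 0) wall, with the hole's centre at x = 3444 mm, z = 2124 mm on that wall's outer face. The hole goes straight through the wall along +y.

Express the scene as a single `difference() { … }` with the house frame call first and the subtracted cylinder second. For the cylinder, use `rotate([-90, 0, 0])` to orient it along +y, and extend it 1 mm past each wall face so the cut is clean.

difference() {
  house_frame();
  translate([3444, -1, 2124]) rotate([-90, 0, 0]) cylinder(h = 126, r = 220);
}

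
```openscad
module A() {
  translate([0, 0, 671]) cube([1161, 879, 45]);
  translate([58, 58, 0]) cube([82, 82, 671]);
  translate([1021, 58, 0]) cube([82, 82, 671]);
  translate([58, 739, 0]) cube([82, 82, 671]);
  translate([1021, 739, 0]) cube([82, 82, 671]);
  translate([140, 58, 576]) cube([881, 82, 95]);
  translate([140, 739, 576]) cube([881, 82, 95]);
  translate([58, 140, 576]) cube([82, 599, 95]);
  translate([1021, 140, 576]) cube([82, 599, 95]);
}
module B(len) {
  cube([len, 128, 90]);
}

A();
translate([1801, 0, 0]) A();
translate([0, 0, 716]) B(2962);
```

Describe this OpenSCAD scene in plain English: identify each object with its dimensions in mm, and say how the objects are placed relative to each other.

A is a rectangular dining table. The top is 1161×879×45 mm with its upper surface at z = 716 mm. It stands on four 82×82 mm square legs, each inset 58 mm from the nearest pair of top edges, running from the floor to the underside of the top. Four apron rails, 82 mm thick and 95 mm tall, run between adjacent legs with their top edges flush with the underside of the top and their outer faces flush with the legs' outer faces.

B is a rectangular beam 2962 mm long (x), 128 mm deep (y), 90 mm thick (z).

The beam spans the tops of two tables placed 640 mm apart, resting at z = 716 mm.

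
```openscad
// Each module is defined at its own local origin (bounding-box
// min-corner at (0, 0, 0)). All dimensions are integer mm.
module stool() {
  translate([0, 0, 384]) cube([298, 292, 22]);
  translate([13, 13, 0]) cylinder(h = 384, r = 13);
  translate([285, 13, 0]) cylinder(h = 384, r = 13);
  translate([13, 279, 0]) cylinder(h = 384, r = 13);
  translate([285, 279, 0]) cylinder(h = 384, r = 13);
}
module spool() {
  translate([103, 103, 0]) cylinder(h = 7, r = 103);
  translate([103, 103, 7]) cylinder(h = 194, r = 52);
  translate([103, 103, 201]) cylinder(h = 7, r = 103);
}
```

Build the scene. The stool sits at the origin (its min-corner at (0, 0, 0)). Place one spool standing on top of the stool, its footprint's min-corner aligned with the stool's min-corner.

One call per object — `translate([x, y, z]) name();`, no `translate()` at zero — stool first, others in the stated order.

stool();
translate([0, 0, 406]) spool();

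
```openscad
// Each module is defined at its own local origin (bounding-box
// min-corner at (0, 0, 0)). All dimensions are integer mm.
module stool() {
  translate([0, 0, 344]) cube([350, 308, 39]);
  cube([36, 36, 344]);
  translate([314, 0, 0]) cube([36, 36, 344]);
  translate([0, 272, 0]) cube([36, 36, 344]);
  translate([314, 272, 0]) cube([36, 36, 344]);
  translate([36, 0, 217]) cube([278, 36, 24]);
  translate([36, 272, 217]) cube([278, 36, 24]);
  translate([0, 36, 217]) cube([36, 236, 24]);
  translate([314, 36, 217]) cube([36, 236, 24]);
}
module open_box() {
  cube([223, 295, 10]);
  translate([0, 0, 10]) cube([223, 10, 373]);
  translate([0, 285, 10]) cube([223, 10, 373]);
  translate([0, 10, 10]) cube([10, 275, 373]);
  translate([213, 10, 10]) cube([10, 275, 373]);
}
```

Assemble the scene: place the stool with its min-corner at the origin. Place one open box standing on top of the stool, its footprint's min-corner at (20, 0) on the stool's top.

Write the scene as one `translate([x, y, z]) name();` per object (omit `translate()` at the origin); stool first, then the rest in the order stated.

stool();
translate([20, 0, 383]) open_box();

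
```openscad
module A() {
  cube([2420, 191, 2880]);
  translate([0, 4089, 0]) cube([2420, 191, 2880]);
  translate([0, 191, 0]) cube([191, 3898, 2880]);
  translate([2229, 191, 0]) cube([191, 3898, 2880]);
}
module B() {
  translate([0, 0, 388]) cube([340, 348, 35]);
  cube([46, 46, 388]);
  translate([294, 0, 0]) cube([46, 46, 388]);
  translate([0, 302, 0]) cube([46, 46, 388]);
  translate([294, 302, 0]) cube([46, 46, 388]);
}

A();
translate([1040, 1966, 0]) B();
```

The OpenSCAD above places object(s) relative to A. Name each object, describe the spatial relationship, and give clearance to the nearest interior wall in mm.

A is a house frame. B is a stool. The stool sits inside the house frame, centred. The clearance to the nearest interior wall is 849 mm.

Clearances: x = 849, y = 1775; minimum 849 mm.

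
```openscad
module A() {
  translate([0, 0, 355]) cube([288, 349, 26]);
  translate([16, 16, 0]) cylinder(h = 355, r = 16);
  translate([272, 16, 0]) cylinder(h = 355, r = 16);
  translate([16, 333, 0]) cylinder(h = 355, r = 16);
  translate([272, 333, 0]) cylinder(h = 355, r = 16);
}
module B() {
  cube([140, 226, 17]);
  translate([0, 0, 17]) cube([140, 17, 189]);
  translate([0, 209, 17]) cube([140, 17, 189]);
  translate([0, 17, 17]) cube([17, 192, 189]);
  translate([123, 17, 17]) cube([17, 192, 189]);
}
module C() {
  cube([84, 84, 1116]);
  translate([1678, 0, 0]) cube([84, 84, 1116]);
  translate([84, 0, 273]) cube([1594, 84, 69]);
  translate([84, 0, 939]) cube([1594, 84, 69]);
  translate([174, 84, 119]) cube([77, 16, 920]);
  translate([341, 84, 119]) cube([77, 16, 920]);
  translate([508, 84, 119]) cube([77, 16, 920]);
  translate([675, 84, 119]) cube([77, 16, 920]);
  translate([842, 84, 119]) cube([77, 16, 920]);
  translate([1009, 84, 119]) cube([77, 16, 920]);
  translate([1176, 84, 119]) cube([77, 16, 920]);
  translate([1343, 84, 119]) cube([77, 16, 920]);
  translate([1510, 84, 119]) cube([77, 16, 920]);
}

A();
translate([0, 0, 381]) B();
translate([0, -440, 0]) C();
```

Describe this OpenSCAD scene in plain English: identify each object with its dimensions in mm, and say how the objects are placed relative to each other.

A is a four-legged stool. The seat is 288×349 mm, 26 mm thick, top at z = 381 mm. It stands on four round legs, each 32 mm in diameter, from z = 0 to the seat underside, each leg's axis is inset half a diameter from the nearest pair of seat edges (so the leg's bounding box is flush with the corner).

B is an open storage box with external size 140×226×206 mm and wall thickness 17 mm (the base is also 17 mm thick). The base covers the whole footprint; the four walls stand on the base, with the y-facing walls full-width and the x-facing walls fitting between their inner faces.

C is a fence section. Two 84×84 mm posts, 1116 mm tall, stand on the floor with a clear span of 1594 mm between their inner faces. Two horizontal rails of 84×69 mm section span the gap between the posts with their undersides at z = 273 mm and z = 939 mm, flush with the posts' −y face. 9 pickets, each 77 mm wide, 16 mm thick and 920 mm tall, are fixed to the +y face of the rails with their bottoms at z = 119 mm, evenly spaced across the span with equal gaps (rounded down to the nearest mm) at the −x end and between each pair — any rounding remainder accumulates at the +x end.

The open box is on top of the stool. The fence section is on the floor beside the stool on its −y side.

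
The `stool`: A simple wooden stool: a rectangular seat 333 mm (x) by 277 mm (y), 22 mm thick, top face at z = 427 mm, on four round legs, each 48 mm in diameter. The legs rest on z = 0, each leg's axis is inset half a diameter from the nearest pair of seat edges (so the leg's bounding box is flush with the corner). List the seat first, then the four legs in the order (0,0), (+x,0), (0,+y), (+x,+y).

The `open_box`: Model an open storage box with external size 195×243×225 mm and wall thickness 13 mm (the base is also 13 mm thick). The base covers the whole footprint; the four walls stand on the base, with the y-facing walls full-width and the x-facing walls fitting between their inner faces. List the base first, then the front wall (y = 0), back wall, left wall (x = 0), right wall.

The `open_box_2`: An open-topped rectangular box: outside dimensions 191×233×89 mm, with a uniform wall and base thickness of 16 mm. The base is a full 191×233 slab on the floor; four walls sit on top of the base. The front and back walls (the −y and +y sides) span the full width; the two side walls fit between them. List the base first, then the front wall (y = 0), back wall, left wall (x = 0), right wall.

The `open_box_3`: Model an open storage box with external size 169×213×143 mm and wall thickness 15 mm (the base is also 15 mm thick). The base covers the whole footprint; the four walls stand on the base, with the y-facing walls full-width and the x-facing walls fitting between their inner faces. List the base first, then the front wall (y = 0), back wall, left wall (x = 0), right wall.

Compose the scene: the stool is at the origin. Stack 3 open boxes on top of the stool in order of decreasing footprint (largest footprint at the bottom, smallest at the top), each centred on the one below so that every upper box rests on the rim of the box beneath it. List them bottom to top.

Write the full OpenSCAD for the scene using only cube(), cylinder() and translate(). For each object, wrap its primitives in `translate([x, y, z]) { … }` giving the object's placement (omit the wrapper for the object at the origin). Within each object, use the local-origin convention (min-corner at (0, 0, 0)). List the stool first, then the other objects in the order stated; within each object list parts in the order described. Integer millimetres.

translate([0, 0, 405]) cube([333, 277, 22]);
translate([24, 24, 0]) cylinder(h = 405, r = 24);
translate([309, 24, 0]) cylinder(h = 405, r = 24);
translate([24, 253, 0]) cylinder(h = 405, r = 24);
translate([309, 253, 0]) cylinder(h = 405, r = 24);
translate([69, 17, 427]) {
  cube([195, 243, 13]);
  translate([0, 0, 13]) cube([195, 13, 212]);
  translate([0, 230, 13]) cube([195, 13, 212]);
  translate([0, 13, 13]) cube([13, 217, 212]);
  translate([182, 13, 13]) cube([13, 217, 212]);
}
translate([71, 22, 652]) {
  cube([191, 233, 16]);
  translate([0, 0, 16]) cube([191, 16, 73]);
  translate([0, 217, 16]) cube([191, 16, 73]);
  translate([0, 16, 16]) cube([16, 201, 73]);
  translate([175, 16, 16]) cube([16, 201, 73]);
}
translate([82, 32, 741]) {
  cube([169, 213, 15]);
  translate([0, 0, 15]) cube([169, 15, 128]);
  translate([0, 198, 15]) cube([169, 15, 128]);
  translate([0, 15, 15]) cube([15, 183, 128]);
  translate([154, 15, 15]) cube([15, 183, 128]);
}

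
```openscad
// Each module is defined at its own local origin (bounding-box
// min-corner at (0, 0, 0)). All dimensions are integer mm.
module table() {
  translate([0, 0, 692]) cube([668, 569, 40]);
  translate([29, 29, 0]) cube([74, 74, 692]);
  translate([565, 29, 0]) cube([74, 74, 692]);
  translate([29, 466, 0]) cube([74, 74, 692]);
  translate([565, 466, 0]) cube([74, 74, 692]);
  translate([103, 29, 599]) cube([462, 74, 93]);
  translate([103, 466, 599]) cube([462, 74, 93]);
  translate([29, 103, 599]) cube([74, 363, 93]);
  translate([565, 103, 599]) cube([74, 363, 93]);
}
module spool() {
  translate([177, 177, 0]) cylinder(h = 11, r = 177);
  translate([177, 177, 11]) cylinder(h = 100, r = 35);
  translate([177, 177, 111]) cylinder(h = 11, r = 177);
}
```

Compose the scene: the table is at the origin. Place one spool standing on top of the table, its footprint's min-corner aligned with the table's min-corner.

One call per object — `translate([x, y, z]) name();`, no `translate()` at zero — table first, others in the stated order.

table();
translate([0, 0, 732]) spool();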